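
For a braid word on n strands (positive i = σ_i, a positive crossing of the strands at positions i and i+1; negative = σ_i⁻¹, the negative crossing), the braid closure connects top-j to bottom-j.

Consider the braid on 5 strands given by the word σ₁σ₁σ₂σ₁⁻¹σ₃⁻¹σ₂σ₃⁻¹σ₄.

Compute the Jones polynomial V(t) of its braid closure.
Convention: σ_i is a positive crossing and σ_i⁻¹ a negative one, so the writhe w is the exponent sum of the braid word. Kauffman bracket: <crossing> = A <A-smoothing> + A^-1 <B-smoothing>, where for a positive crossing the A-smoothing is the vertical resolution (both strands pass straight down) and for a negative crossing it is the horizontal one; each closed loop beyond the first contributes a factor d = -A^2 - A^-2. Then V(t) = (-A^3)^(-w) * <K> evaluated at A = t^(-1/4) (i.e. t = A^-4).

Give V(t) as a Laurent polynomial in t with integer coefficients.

The presented braid s1 s1 s2 s1^-1 s3^-1 s2 s3^-1 s4 on 5 strands reduces by inverse Markov moves (closure unchanged at each step):
  Destabilize: the word has the form β·s4 where s4 occurs only as the final letter (β ∈ B_4); drop it and the last strand → 4 strands.
Reduced to β = s1 s1 s2 s1^-1 s3^-1 s2 s3^-1 on 4 strands, 7 crossings.
Compute on β:
Braid: s1 s1 s2 s1^-1 s3^-1 s2 s3^-1 on 4 strands, 7 crossings.
Writhe w = (#positive) - (#negative) = 4 - 3 = 1.
State-sum expansion of <K>. There are 2^7 = 128 states.
For each crossing: s=0 is the vertical smoothing, s=1 horizontal. Crossing k contributes A^(sign_k * (1 - 2*s_k)); loop factor d = -A^2 - A^-2.
Tabulate the states by total A-exponent and number of loops L (A-exp: L × count):
  A^7: L=3 ×1
  A^5: L=2 ×4, L=4 ×3
  A^3: L=1 ×5, L=3 ×15, L=5 ×1
  A^1: L=2 ×27, L=4 ×8
  A^-1: L=1 ×14, L=3 ×20, L=5 ×1
  A^-3: L=2 ×17, L=4 ×4
  A^-5: L=3 ×7
  A^-7: L=4 ×1
Each group contributes A^e * Σ count * d^(L-1):
Powers of d = -A^2 - A^-2: d^2 = A^4 + 2 + A^-4; d^3 = -A^6 - 3*A^2 - 3*A^-2 - A^-6; d^4 = A^8 + 4*A^4 + 6 + 4*A^-4 + A^-8.
  A^7 * (d^2) = A^11 + 2*A^7 + A^3
  A^5 * (4*d + 3*d^3) = -3*A^11 - 13*A^7 - 13*A^3 - 3*A^-1
  A^3 * (5 + 15*d^2 + d^4) = A^11 + 19*A^7 + 41*A^3 + 19*A^-1 + A^-5
  A^1 * (27*d + 8*d^3) = -8*A^7 - 51*A^3 - 51*A^-1 - 8*A^-5
  A^-1 * (14 + 20*d^2 + d^4) = A^7 + 24*A^3 + 60*A^-1 + 24*A^-5 + A^-9
  A^-3 * (17*d + 4*d^3) = -4*A^3 - 29*A^-1 - 29*A^-5 - 4*A^-9
  A^-5 * (7*d^2) = 7*A^-1 + 14*A^-5 + 7*A^-9
  A^-7 * (d^3) = -A^-1 - 3*A^-5 - 3*A^-9 - A^-13
Summing the groups: <K> = -A^11 + A^7 - 2*A^3 + 2*A^-1 - A^-5 + A^-9 - A^-13
Normalise by the writhe: (-A^3)^(-w) = (-A^3)^(-1) = -A^-3, so f(A) = -A^-3 * <K> = A^8 - A^4 + 2 - 2*A^-4 + A^-8 - A^-12 + A^-16.
Substitute A = t^(-1/4), i.e. A^e → t^(-e/4): V(t) = t^4 - t^3 + t^2 - 2*t + 2 - t^-1 + t^-2

Answer: t^4 - t^3 + t^2 - 2*t + 2 - t^-1 + t^-2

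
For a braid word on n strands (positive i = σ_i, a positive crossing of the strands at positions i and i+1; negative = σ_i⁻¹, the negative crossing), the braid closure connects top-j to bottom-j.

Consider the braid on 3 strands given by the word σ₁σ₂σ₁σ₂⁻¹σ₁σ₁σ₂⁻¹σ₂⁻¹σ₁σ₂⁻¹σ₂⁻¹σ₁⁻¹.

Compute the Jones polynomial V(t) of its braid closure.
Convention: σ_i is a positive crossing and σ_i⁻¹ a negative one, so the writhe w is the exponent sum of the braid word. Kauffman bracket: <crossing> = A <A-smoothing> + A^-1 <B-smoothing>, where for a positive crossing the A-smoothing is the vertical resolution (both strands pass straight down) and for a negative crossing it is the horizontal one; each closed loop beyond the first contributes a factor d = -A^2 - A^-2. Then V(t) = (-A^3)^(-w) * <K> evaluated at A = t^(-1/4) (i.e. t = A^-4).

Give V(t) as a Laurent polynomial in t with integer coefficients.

The presented braid s1 s2 s1 s2^-1 s1 s1 s2^-1 s2^-1 s1 s2^-1 s2^-1 s1^-1 on 3 strands reduces by inverse Markov moves (closure unchanged at each step):
  Deconjugate: the word is γ·β·γ⁻¹ with γ = s1 s2 (prefix) and γ⁻¹ = s2^-1 s1^-1 (suffix); strip both.
Reduced to β = s1 s2^-1 s1 s1 s2^-1 s2^-1 s1 s2^-1 on 3 strands, 8 crossings.
Compute on β:
Braid: s1 s2^-1 s1 s1 s2^-1 s2^-1 s1 s2^-1 on 3 strands, 8 crossings.
Writhe w = (#positive) - (#negative) = 4 - 4 = 0.
Computing the Kauffman bracket via state sum. There are 2^8 = 256 states.
Each crossing splits two ways (0=vertical, 1=horizontal). The state's weight is A^(#A-smoothings - #B-smoothings) * d^(loops - 1).
Tabulate the states by total A-exponent and number of loops L (A-exp: L × count):
  A^8: L=5 ×1
  A^6: L=4 ×8
  A^4: L=3 ×27, L=5 ×1
  A^2: L=2 ×47, L=4 ×9
  A^0: L=1 ×37, L=3 ×32, L=5 ×1
  A^-2: L=2 ×47, L=4 ×9
  A^-4: L=3 ×27, L=5 ×1
  A^-6: L=4 ×8
  A^-8: L=5 ×1
Each group contributes A^e * Σ count * d^(L-1):
Powers of d = -A^2 - A^-2: d^2 = A^4 + 2 + A^-4; d^3 = -A^6 - 3*A^2 - 3*A^-2 - A^-6; d^4 = A^8 + 4*A^4 + 6 + 4*A^-4 + A^-8.
  A^8 * (d^4) = A^16 + 4*A^12 + 6*A^8 + 4*A^4 + 1
  A^6 * (8*d^3) = -8*A^12 - 24*A^8 - 24*A^4 - 8
  A^4 * (27*d^2 + d^4) = A^12 + 31*A^8 + 60*A^4 + 31 + A^-4
  A^2 * (47*d + 9*d^3) = -9*A^8 - 74*A^4 - 74 - 9*A^-4
  A^0 * (37 + 32*d^2 + d^4) = A^8 + 36*A^4 + 107 + 36*A^-4 + A^-8
  A^-2 * (47*d + 9*d^3) = -9*A^4 - 74 - 74*A^-4 - 9*A^-8
  A^-4 * (27*d^2 + d^4) = A^4 + 31 + 60*A^-4 + 31*A^-8 + A^-12
  A^-6 * (8*d^3) = -8 - 24*A^-4 - 24*A^-8 - 8*A^-12
  A^-8 * (d^4) = 1 + 4*A^-4 + 6*A^-8 + 4*A^-12 + A^-16
Summing the groups: <K> = A^16 - 3*A^12 + 5*A^8 - 6*A^4 + 7 - 6*A^-4 + 5*A^-8 - 3*A^-12 + A^-16
Normalise by the writhe: (-A^3)^(-w) = (-A^3)^(0) = 1, so f(A) = 1 * <K> = A^16 - 3*A^12 + 5*A^8 - 6*A^4 + 7 - 6*A^-4 + 5*A^-8 - 3*A^-12 + A^-16.
Substitute A = t^(-1/4), i.e. A^e → t^(-e/4): V(t) = t^4 - 3*t^3 + 5*t^2 - 6*t + 7 - 6*t^-1 + 5*t^-2 - 3*t^-3 + t^-4

Answer: t^4 - 3*t^3 + 5*t^2 - 6*t + 7 - 6*t^-1 + 5*t^-2 - 3*t^-3 + t^-4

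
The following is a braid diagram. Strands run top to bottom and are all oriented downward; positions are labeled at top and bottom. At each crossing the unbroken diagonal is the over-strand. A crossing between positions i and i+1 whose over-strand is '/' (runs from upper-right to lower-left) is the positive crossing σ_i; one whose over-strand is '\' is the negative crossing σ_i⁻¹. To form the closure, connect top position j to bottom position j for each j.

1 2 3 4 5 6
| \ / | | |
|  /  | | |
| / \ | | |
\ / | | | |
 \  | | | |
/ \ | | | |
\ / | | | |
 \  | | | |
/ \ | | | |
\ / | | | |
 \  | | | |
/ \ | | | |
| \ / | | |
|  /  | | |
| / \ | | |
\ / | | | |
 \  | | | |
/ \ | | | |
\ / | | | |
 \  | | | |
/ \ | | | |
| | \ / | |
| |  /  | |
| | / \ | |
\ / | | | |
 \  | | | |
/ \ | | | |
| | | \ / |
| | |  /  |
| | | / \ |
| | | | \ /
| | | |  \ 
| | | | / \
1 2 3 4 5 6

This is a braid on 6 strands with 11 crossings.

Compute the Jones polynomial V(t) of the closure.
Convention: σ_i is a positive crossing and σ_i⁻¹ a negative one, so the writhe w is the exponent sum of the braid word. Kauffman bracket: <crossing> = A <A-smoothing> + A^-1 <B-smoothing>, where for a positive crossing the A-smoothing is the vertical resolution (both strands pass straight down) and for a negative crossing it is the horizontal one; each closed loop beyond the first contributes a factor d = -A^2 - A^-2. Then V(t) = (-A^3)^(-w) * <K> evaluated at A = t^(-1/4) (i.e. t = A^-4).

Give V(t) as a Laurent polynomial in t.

1 - t^-1 + 3*t^-2 - 3*t^-3 + 3*t^-4 - 4*t^-5 + 3*t^-6 - 2*t^-7 + t^-8

Derivation:
Reading the diagram top to bottom ('/'-over between positions i,i+1 = s_i, '\'-over = s_i^-1): braid word = s2 s1^-1 s1^-1 s1^-1 s2 s1^-1 s1^-1 s3 s1^-1 s4 s5^-1.
The presented braid s2 s1^-1 s1^-1 s1^-1 s2 s1^-1 s1^-1 s3 s1^-1 s4 s5^-1 on 6 strands reduces by inverse Markov moves (closure unchanged at each step):
  Destabilize: the word has the form β·s5^-1 where s5^-1 occurs only as the final letter (β ∈ B_5); drop it and the last strand → 5 strands.
  Destabilize: the word has the form β·s4 where s4 occurs only as the final letter (β ∈ B_4); drop it and the last strand → 4 strands.
Reduced to β = s2 s1^-1 s1^-1 s1^-1 s2 s1^-1 s1^-1 s3 s1^-1 on 4 strands, 9 crossings.
Compute on β:
Braid: s2 s1^-1 s1^-1 s1^-1 s2 s1^-1 s1^-1 s3 s1^-1 on 4 strands, 9 crossings.
Writhe w = (#positive) - (#negative) = 3 - 6 = -3.
State-sum expansion of <K>. There are 2^9 = 512 states.
Smooth each crossing (0=||, 1=⌣⌢); contribution A^(Σ sign_k(1-2s_k)) * d^(L-1).
Tabulate the states by total A-exponent and number of loops L (A-exp: L × count):
  A^9: L=8 ×1
  A^7: L=7 ×9
  A^5: L=6 ×36
  A^3: L=5 ×84
  A^1: L=4 ×126
  A^-1: L=3 ×124, L=5 ×2
  A^-3: L=2 ×75, L=4 ×9
  A^-5: L=1 ×21, L=3 ×15
  A^-7: L=2 ×8, L=4 ×1
  A^-9: L=3 ×1
Each group contributes A^e * Σ count * d^(L-1):
Powers of d = -A^2 - A^-2: d^2 = A^4 + 2 + A^-4; d^3 = -A^6 - 3*A^2 - 3*A^-2 - A^-6; d^4 = A^8 + 4*A^4 + 6 + 4*A^-4 + A^-8; d^5 = -A^10 - 5*A^6 - 10*A^2 - 10*A^-2 - 5*A^-6 - A^-10; d^6 = A^12 + 6*A^8 + 15*A^4 + 20 + 15*A^-4 + 6*A^-8 + A^-12; d^7 = -A^14 - 7*A^10 - 21*A^6 - 35*A^2 - 35*A^-2 - 21*A^-6 - 7*A^-10 - A^-14.
  A^9 * (d^7) = -A^23 - 7*A^19 - 21*A^15 - 35*A^11 - 35*A^7 - 21*A^3 - 7*A^-1 - A^-5
  A^7 * (9*d^6) = 9*A^19 + 54*A^15 + 135*A^11 + 180*A^7 + 135*A^3 + 54*A^-1 + 9*A^-5
  A^5 * (36*d^5) = -36*A^15 - 180*A^11 - 360*A^7 - 360*A^3 - 180*A^-1 - 36*A^-5
  A^3 * (84*d^4) = 84*A^11 + 336*A^7 + 504*A^3 + 336*A^-1 + 84*A^-5
  A^1 * (126*d^3) = -126*A^7 - 378*A^3 - 378*A^-1 - 126*A^-5
  A^-1 * (124*d^2 + 2*d^4) = 2*A^7 + 132*A^3 + 260*A^-1 + 132*A^-5 + 2*A^-9
  A^-3 * (75*d + 9*d^3) = -9*A^3 - 102*A^-1 - 102*A^-5 - 9*A^-9
  A^-5 * (21 + 15*d^2) = 15*A^-1 + 51*A^-5 + 15*A^-9
  A^-7 * (8*d + d^3) = -A^-1 - 11*A^-5 - 11*A^-9 - A^-13
  A^-9 * (d^2) = A^-5 + 2*A^-9 + A^-13
Summing the groups: <K> = -A^23 + 2*A^19 - 3*A^15 + 4*A^11 - 3*A^7 + 3*A^3 - 3*A^-1 + A^-5 - A^-9
Normalise by the writhe: (-A^3)^(-w) = (-A^3)^(3) = -A^9, so f(A) = -A^9 * <K> = A^32 - 2*A^28 + 3*A^24 - 4*A^20 + 3*A^16 - 3*A^12 + 3*A^8 - A^4 + 1.
Substitute A = t^(-1/4), i.e. A^e → t^(-e/4): V(t) = 1 - t^-1 + 3*t^-2 - 3*t^-3 + 3*t^-4 - 4*t^-5 + 3*t^-6 - 2*t^-7 + t^-8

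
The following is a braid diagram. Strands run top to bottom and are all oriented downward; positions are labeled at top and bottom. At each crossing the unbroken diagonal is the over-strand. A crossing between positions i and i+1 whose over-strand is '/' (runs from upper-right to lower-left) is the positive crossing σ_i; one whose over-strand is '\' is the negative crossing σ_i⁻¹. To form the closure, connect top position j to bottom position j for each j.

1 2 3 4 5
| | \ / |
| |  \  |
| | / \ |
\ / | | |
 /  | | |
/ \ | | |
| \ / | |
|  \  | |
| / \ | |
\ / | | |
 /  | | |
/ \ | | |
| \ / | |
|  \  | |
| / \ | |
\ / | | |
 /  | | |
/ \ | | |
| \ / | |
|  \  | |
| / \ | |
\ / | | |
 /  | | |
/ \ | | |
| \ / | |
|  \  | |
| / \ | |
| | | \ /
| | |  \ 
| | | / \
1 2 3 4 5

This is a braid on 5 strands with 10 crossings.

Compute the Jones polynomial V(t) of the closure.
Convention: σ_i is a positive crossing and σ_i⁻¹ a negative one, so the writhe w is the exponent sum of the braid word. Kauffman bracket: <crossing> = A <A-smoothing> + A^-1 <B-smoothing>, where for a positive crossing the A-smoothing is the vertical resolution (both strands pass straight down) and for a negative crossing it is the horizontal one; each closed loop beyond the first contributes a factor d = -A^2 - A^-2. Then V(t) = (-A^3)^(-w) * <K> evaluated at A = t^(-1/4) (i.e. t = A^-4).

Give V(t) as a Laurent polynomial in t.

Reading the diagram top to bottom ('/'-over between positions i,i+1 = s_i, '\'-over = s_i^-1): braid word = s3^-1 s1 s2^-1 s1 s2^-1 s1 s2^-1 s1 s2^-1 s4^-1.
The presented braid s3^-1 s1 s2^-1 s1 s2^-1 s1 s2^-1 s1 s2^-1 s4^-1 on 5 strands reduces by inverse Markov moves (closure unchanged at each step):
  Destabilize: the word has the form β·s4^-1 where s4^-1 occurs only as the final letter (β ∈ B_4); drop it and the last strand → 4 strands.
Reduced to β = s3^-1 s1 s2^-1 s1 s2^-1 s1 s2^-1 s1 s2^-1 on 4 strands, 9 crossings.
Compute on β:
Braid: s3^-1 s1 s2^-1 s1 s2^-1 s1 s2^-1 s1 s2^-1 on 4 strands, 9 crossings.
Writhe w = (#positive) - (#negative) = 4 - 5 = -1.
Computing the Kauffman bracket via state sum. There are 2^9 = 512 states.
For each crossing: s=0 is the vertical smoothing, s=1 horizontal. Crossing k contributes A^(sign_k * (1 - 2*s_k)); loop factor d = -A^2 - A^-2.
Tabulate the states by total A-exponent and number of loops L (A-exp: L × count):
  A^9: L=5 ×1
  A^7: L=4 ×8, L=6 ×1
  A^5: L=3 ×28, L=5 ×8
  A^3: L=2 ×52, L=4 ×32
  A^1: L=1 ×45, L=3 ×77, L=5 ×4
  A^-1: L=2 ×97, L=4 ×29
  A^-3: L=3 ×80, L=5 ×4
  A^-5: L=4 ×36
  A^-7: L=5 ×9
  A^-9: L=6 ×1
Each group contributes A^e * Σ count * d^(L-1):
Powers of d = -A^2 - A^-2: d^2 = A^4 + 2 + A^-4; d^3 = -A^6 - 3*A^2 - 3*A^-2 - A^-6; d^4 = A^8 + 4*A^4 + 6 + 4*A^-4 + A^-8; d^5 = -A^10 - 5*A^6 - 10*A^2 - 10*A^-2 - 5*A^-6 - A^-10.
  A^9 * (d^4) = A^17 + 4*A^13 + 6*A^9 + 4*A^5 + A
  A^7 * (8*d^3 + d^5) = -A^17 - 13*A^13 - 34*A^9 - 34*A^5 - 13*A - A^-3
  A^5 * (28*d^2 + 8*d^4) = 8*A^13 + 60*A^9 + 104*A^5 + 60*A + 8*A^-3
  A^3 * (52*d + 32*d^3) = -32*A^9 - 148*A^5 - 148*A - 32*A^-3
  A^1 * (45 + 77*d^2 + 4*d^4) = 4*A^9 + 93*A^5 + 223*A + 93*A^-3 + 4*A^-7
  A^-1 * (97*d + 29*d^3) = -29*A^5 - 184*A - 184*A^-3 - 29*A^-7
  A^-3 * (80*d^2 + 4*d^4) = 4*A^5 + 96*A + 184*A^-3 + 96*A^-7 + 4*A^-11
  A^-5 * (36*d^3) = -36*A - 108*A^-3 - 108*A^-7 - 36*A^-11
  A^-7 * (9*d^4) = 9*A + 36*A^-3 + 54*A^-7 + 36*A^-11 + 9*A^-15
  A^-9 * (d^5) = -A - 5*A^-3 - 10*A^-7 - 10*A^-11 - 5*A^-15 - A^-19
Summing the groups: <K> = -A^13 + 4*A^9 - 6*A^5 + 7*A - 9*A^-3 + 7*A^-7 - 6*A^-11 + 4*A^-15 - A^-19
Normalise by the writhe: (-A^3)^(-w) = (-A^3)^(1) = -A^3, so f(A) = -A^3 * <K> = A^16 - 4*A^12 + 6*A^8 - 7*A^4 + 9 - 7*A^-4 + 6*A^-8 - 4*A^-12 + A^-16.
Substitute A = t^(-1/4), i.e. A^e → t^(-e/4): V(t) = t^4 - 4*t^3 + 6*t^2 - 7*t + 9 - 7*t^-1 + 6*t^-2 - 4*t^-3 + t^-4

Answer: t^4 - 4*t^3 + 6*t^2 - 7*t + 9 - 7*t^-1 + 6*t^-2 - 4*t^-3 + t^-4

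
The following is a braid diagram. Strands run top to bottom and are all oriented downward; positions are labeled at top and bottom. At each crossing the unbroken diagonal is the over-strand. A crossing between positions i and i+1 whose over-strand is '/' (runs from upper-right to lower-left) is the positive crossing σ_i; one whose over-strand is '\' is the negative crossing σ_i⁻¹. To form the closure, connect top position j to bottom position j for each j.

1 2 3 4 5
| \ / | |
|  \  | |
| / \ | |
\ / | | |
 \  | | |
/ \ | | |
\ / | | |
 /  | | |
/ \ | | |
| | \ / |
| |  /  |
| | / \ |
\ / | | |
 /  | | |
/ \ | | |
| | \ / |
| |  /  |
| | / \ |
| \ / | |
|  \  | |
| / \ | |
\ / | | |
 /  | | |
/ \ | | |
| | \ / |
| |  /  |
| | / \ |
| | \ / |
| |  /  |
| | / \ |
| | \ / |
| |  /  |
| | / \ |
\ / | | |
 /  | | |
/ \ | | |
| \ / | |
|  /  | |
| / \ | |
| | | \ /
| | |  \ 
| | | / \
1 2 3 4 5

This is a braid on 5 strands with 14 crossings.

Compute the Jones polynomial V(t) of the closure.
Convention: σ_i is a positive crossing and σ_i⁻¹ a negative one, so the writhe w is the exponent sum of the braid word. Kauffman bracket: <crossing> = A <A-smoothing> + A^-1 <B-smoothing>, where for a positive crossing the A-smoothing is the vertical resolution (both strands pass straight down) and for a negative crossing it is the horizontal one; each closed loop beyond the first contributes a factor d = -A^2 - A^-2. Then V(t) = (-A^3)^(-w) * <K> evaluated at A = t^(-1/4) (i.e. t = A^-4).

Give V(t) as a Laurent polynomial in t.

t^11 - 2*t^10 + 2*t^9 - 3*t^8 + 2*t^7 - 2*t^6 + 2*t^5 + t^3

Derivation:
Reading the diagram top to bottom ('/'-over between positions i,i+1 = s_i, '\'-over = s_i^-1): braid word = s2^-1 s1^-1 s1 s3 s1 s3 s2^-1 s1 s3 s3 s3 s1 s2 s4^-1.
The presented braid s2^-1 s1^-1 s1 s3 s1 s3 s2^-1 s1 s3 s3 s3 s1 s2 s4^-1 on 5 strands reduces by inverse Markov moves (closure unchanged at each step):
  Destabilize: the word has the form β·s4^-1 where s4^-1 occurs only as the final letter (β ∈ B_4); drop it and the last strand → 4 strands.
  Deconjugate: the word is γ·β·γ⁻¹ with γ = s2^-1 (prefix) and γ⁻¹ = s2 (suffix); strip both.
  Deconjugate: the word is γ·β·γ⁻¹ with γ = s1^-1 (prefix) and γ⁻¹ = s1 (suffix); strip both.
Reduced to β = s1 s3 s1 s3 s2^-1 s1 s3 s3 s3 on 4 strands, 9 crossings.
Compute on β:
Braid: s1 s3 s1 s3 s2^-1 s1 s3 s3 s3 on 4 strands, 9 crossings.
Writhe w = (#positive) - (#negative) = 8 - 1 = 7.
State-sum expansion of <K>. There are 2^9 = 512 states.
Each crossing splits two ways (0=vertical, 1=horizontal). The state's weight is A^(#A-smoothings - #B-smoothings) * d^(loops - 1).
Tabulate the states by total A-exponent and number of loops L (A-exp: L × count):
  A^9: L=3 ×1
  A^7: L=2 ×8, L=4 ×1
  A^5: L=1 ×15, L=3 ×21
  A^3: L=2 ×60, L=4 ×24
  A^1: L=3 ×110, L=5 ×16
  A^-1: L=4 ×120, L=6 ×6
  A^-3: L=5 ×83, L=7 ×1
  A^-5: L=6 ×36
  A^-7: L=7 ×9
  A^-9: L=8 ×1
Each group contributes A^e * Σ count * d^(L-1):
Powers of d = -A^2 - A^-2: d^2 = A^4 + 2 + A^-4; d^3 = -A^6 - 3*A^2 - 3*A^-2 - A^-6; d^4 = A^8 + 4*A^4 + 6 + 4*A^-4 + A^-8; d^5 = -A^10 - 5*A^6 - 10*A^2 - 10*A^-2 - 5*A^-6 - A^-10; d^6 = A^12 + 6*A^8 + 15*A^4 + 20 + 15*A^-4 + 6*A^-8 + A^-12; d^7 = -A^14 - 7*A^10 - 21*A^6 - 35*A^2 - 35*A^-2 - 21*A^-6 - 7*A^-10 - A^-14.
  A^9 * (d^2) = A^13 + 2*A^9 + A^5
  A^7 * (8*d + d^3) = -A^13 - 11*A^9 - 11*A^5 - A
  A^5 * (15 + 21*d^2) = 21*A^9 + 57*A^5 + 21*A
  A^3 * (60*d + 24*d^3) = -24*A^9 - 132*A^5 - 132*A - 24*A^-3
  A^1 * (110*d^2 + 16*d^4) = 16*A^9 + 174*A^5 + 316*A + 174*A^-3 + 16*A^-7
  A^-1 * (120*d^3 + 6*d^5) = -6*A^9 - 150*A^5 - 420*A - 420*A^-3 - 150*A^-7 - 6*A^-11
  A^-3 * (83*d^4 + d^6) = A^9 + 89*A^5 + 347*A + 518*A^-3 + 347*A^-7 + 89*A^-11 + A^-15
  A^-5 * (36*d^5) = -36*A^5 - 180*A - 360*A^-3 - 360*A^-7 - 180*A^-11 - 36*A^-15
  A^-7 * (9*d^6) = 9*A^5 + 54*A + 135*A^-3 + 180*A^-7 + 135*A^-11 + 54*A^-15 + 9*A^-19
  A^-9 * (d^7) = -A^5 - 7*A - 21*A^-3 - 35*A^-7 - 35*A^-11 - 21*A^-15 - 7*A^-19 - A^-23
Summing the groups: <K> = -A^9 - 2*A + 2*A^-3 - 2*A^-7 + 3*A^-11 - 2*A^-15 + 2*A^-19 - A^-23
Normalise by the writhe: (-A^3)^(-w) = (-A^3)^(-7) = -A^-21, so f(A) = -A^-21 * <K> = A^-12 + 2*A^-20 - 2*A^-24 + 2*A^-28 - 3*A^-32 + 2*A^-36 - 2*A^-40 + A^-44.
Substitute A = t^(-1/4), i.e. A^e → t^(-e/4): V(t) = t^11 - 2*t^10 + 2*t^9 - 3*t^8 + 2*t^7 - 2*t^6 + 2*t^5 + t^3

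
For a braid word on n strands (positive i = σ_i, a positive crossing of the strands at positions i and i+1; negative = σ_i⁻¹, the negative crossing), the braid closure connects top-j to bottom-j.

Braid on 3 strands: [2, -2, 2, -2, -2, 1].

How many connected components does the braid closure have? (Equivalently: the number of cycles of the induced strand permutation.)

1

Derivation:
Track the strand permutation on 3 strands, starting from identity.
  step 1: s2 swaps positions 2,3 -> [1 3 2]
  step 2: s2^-1 swaps positions 2,3 -> [1 2 3]
  step 3: s2 swaps positions 2,3 -> [1 3 2]
  step 4: s2^-1 swaps positions 2,3 -> [1 2 3]
  step 5: s2^-1 swaps positions 2,3 -> [1 3 2]
  step 6: s1 swaps positions 1,2 -> [3 1 2]
Final permutation (position -> original strand): [3 1 2]
Closure components = cycle count of this permutation = 1.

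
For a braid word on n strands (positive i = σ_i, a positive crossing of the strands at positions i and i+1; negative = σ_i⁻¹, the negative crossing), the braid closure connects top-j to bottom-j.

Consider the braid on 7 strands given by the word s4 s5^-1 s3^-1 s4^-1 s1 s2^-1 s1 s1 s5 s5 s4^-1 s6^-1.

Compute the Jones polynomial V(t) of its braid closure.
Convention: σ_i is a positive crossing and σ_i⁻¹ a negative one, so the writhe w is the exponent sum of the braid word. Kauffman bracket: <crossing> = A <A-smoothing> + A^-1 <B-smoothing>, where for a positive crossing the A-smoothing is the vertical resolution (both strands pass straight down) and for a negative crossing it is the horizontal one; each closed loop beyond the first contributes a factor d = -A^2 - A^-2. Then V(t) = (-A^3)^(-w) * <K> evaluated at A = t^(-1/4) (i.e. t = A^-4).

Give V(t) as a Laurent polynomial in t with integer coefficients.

-t^4 + t^3 + t

Derivation:
The presented braid s4 s5^-1 s3^-1 s4^-1 s1 s2^-1 s1 s1 s5 s5 s4^-1 s6^-1 on 7 strands reduces by inverse Markov moves (closure unchanged at each step):
  Destabilize: the word has the form β·s6^-1 where s6^-1 occurs only as the final letter (β ∈ B_6); drop it and the last strand → 6 strands.
  Deconjugate: the word is γ·β·γ⁻¹ with γ = s4 s5^-1 (prefix) and γ⁻¹ = s5 s4^-1 (suffix); strip both.
  Destabilize: the word has the form β·s5 where s5 occurs only as the final letter (β ∈ B_5); drop it and the last strand → 5 strands.
Reduced to β = s3^-1 s4^-1 s1 s2^-1 s1 s1 on 5 strands, 6 crossings.
Compute on β:
Braid: s3^-1 s4^-1 s1 s2^-1 s1 s1 on 5 strands, 6 crossings.
Writhe w = (#positive) - (#negative) = 3 - 3 = 0.
Computing the Kauffman bracket via state sum. There are 2^6 = 64 states.
Each crossing splits two ways (0=vertical, 1=horizontal). The state's weight is A^(#A-smoothings - #B-smoothings) * d^(loops - 1).
Tabulate the states by total A-exponent and number of loops L (A-exp: L × count):
  A^6: L=2 ×1
  A^4: L=1 ×3, L=3 ×3
  A^2: L=2 ×12, L=4 ×3
  A^0: L=3 ×19, L=5 ×1
  A^-2: L=4 ×15
  A^-4: L=5 ×6
  A^-6: L=6 ×1
Each group contributes A^e * Σ count * d^(L-1):
Powers of d = -A^2 - A^-2: d^2 = A^4 + 2 + A^-4; d^3 = -A^6 - 3*A^2 - 3*A^-2 - A^-6; d^4 = A^8 + 4*A^4 + 6 + 4*A^-4 + A^-8; d^5 = -A^10 - 5*A^6 - 10*A^2 - 10*A^-2 - 5*A^-6 - A^-10.
  A^6 * (d) = -A^8 - A^4
  A^4 * (3 + 3*d^2) = 3*A^8 + 9*A^4 + 3
  A^2 * (12*d + 3*d^3) = -3*A^8 - 21*A^4 - 21 - 3*A^-4
  A^0 * (19*d^2 + d^4) = A^8 + 23*A^4 + 44 + 23*A^-4 + A^-8
  A^-2 * (15*d^3) = -15*A^4 - 45 - 45*A^-4 - 15*A^-8
  A^-4 * (6*d^4) = 6*A^4 + 24 + 36*A^-4 + 24*A^-8 + 6*A^-12
  A^-6 * (d^5) = -A^4 - 5 - 10*A^-4 - 10*A^-8 - 5*A^-12 - A^-16
Summing the groups: <K> = A^-4 + A^-12 - A^-16
Normalise by the writhe: (-A^3)^(-w) = (-A^3)^(0) = 1, so f(A) = 1 * <K> = A^-4 + A^-12 - A^-16.
Substitute A = t^(-1/4), i.e. A^e → t^(-e/4): V(t) = -t^4 + t^3 + t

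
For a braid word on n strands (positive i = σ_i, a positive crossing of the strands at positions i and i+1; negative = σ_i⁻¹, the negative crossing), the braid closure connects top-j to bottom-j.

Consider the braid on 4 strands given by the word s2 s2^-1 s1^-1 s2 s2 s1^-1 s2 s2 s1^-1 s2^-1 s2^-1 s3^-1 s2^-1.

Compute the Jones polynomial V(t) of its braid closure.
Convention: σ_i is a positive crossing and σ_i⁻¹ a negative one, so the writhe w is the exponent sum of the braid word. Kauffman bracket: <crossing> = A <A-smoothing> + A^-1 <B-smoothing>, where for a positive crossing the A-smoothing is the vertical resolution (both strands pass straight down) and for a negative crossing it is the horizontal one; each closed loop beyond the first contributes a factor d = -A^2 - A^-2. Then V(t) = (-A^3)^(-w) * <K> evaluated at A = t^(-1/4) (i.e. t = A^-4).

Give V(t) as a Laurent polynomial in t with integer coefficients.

The presented braid s2 s2^-1 s1^-1 s2 s2 s1^-1 s2 s2 s1^-1 s2^-1 s2^-1 s3^-1 s2^-1 on 4 strands reduces by inverse Markov moves (closure unchanged at each step):
  Deconjugate: the word is γ·β·γ⁻¹ with γ = s2 (prefix) and γ⁻¹ = s2^-1 (suffix); strip both.
  Destabilize: the word has the form β·s3^-1 where s3^-1 occurs only as the final letter (β ∈ B_3); drop it and the last strand → 3 strands.
Reduced to β = s2^-1 s1^-1 s2 s2 s1^-1 s2 s2 s1^-1 s2^-1 s2^-1 on 3 strands, 10 crossings.
Compute on β:
Braid: s2^-1 s1^-1 s2 s2 s1^-1 s2 s2 s1^-1 s2^-1 s2^-1 on 3 strands, 10 crossings.
Writhe w = (#positive) - (#negative) = 4 - 6 = -2.
Computing the Kauffman bracket via state sum. There are 2^10 = 1024 states.
Smooth each crossing (0=||, 1=⌣⌢); contribution A^(Σ sign_k(1-2s_k)) * d^(L-1).
Tabulate the states by total A-exponent and number of loops L (A-exp: L × count):
  A^10: L=5 ×1
  A^8: L=4 ×10
  A^6: L=3 ×39, L=5 ×6
  A^4: L=2 ×66, L=4 ×52, L=6 ×2
  A^2: L=1 ×45, L=3 ×124, L=5 ×41
  A^0: L=2 ×118, L=4 ×113, L=6 ×21
  A^-2: L=1 ×20, L=3 ×120, L=5 ×63, L=7 ×7
  A^-4: L=2 ×30, L=4 ×68, L=6 ×21, L=8 ×1
  A^-6: L=3 ×20, L=5 ×22, L=7 ×3
  A^-8: L=4 ×7, L=6 ×3
  A^-10: L=5 ×1
Each group contributes A^e * Σ count * d^(L-1):
Powers of d = -A^2 - A^-2: d^2 = A^4 + 2 + A^-4; d^3 = -A^6 - 3*A^2 - 3*A^-2 - A^-6; d^4 = A^8 + 4*A^4 + 6 + 4*A^-4 + A^-8; d^5 = -A^10 - 5*A^6 - 10*A^2 - 10*A^-2 - 5*A^-6 - A^-10; d^6 = A^12 + 6*A^8 + 15*A^4 + 20 + 15*A^-4 + 6*A^-8 + A^-12; d^7 = -A^14 - 7*A^10 - 21*A^6 - 35*A^2 - 35*A^-2 - 21*A^-6 - 7*A^-10 - A^-14.
  A^10 * (d^4) = A^18 + 4*A^14 + 6*A^10 + 4*A^6 + A^2
  A^8 * (10*d^3) = -10*A^14 - 30*A^10 - 30*A^6 - 10*A^2
  A^6 * (39*d^2 + 6*d^4) = 6*A^14 + 63*A^10 + 114*A^6 + 63*A^2 + 6*A^-2
  A^4 * (66*d + 52*d^3 + 2*d^5) = -2*A^14 - 62*A^10 - 242*A^6 - 242*A^2 - 62*A^-2 - 2*A^-6
  A^2 * (45 + 124*d^2 + 41*d^4) = 41*A^10 + 288*A^6 + 539*A^2 + 288*A^-2 + 41*A^-6
  A^0 * (118*d + 113*d^3 + 21*d^5) = -21*A^10 - 218*A^6 - 667*A^2 - 667*A^-2 - 218*A^-6 - 21*A^-10
  A^-2 * (20 + 120*d^2 + 63*d^4 + 7*d^6) = 7*A^10 + 105*A^6 + 477*A^2 + 778*A^-2 + 477*A^-6 + 105*A^-10 + 7*A^-14
  A^-4 * (30*d + 68*d^3 + 21*d^5 + d^7) = -A^10 - 28*A^6 - 194*A^2 - 479*A^-2 - 479*A^-6 - 194*A^-10 - 28*A^-14 - A^-18
  A^-6 * (20*d^2 + 22*d^4 + 3*d^6) = 3*A^6 + 40*A^2 + 153*A^-2 + 232*A^-6 + 153*A^-10 + 40*A^-14 + 3*A^-18
  A^-8 * (7*d^3 + 3*d^5) = -3*A^2 - 22*A^-2 - 51*A^-6 - 51*A^-10 - 22*A^-14 - 3*A^-18
  A^-10 * (d^4) = A^-2 + 4*A^-6 + 6*A^-10 + 4*A^-14 + A^-18
Summing the groups: <K> = A^18 - 2*A^14 + 3*A^10 - 4*A^6 + 4*A^2 - 4*A^-2 + 4*A^-6 - 2*A^-10 + A^-14
Normalise by the writhe: (-A^3)^(-w) = (-A^3)^(2) = A^6, so f(A) = A^6 * <K> = A^24 - 2*A^20 + 3*A^16 - 4*A^12 + 4*A^8 - 4*A^4 + 4 - 2*A^-4 + A^-8.
Substitute A = t^(-1/4), i.e. A^e → t^(-e/4): V(t) = t^2 - 2*t + 4 - 4*t^-1 + 4*t^-2 - 4*t^-3 + 3*t^-4 - 2*t^-5 + t^-6

Answer: t^2 - 2*t + 4 - 4*t^-1 + 4*t^-2 - 4*t^-3 + 3*t^-4 - 2*t^-5 + t^-6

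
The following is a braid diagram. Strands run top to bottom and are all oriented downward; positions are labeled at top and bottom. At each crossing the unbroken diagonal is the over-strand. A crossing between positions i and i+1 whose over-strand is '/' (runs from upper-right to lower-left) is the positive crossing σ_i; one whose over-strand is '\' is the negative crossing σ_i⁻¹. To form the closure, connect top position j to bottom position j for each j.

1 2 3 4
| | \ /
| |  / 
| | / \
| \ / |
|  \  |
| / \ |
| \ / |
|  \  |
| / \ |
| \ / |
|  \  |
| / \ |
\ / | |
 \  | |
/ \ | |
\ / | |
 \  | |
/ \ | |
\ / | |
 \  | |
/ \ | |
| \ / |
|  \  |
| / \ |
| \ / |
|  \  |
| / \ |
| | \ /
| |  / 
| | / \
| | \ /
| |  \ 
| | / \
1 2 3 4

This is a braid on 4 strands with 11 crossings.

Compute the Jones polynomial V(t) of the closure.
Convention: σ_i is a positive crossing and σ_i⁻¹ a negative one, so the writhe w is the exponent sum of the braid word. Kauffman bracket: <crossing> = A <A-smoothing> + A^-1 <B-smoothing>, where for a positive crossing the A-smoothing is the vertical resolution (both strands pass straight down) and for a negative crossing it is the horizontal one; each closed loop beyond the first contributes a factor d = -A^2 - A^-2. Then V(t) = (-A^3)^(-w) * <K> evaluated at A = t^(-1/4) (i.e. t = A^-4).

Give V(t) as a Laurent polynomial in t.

Reading the diagram top to bottom ('/'-over between positions i,i+1 = s_i, '\'-over = s_i^-1): braid word = s3 s2^-1 s2^-1 s2^-1 s1^-1 s1^-1 s1^-1 s2^-1 s2^-1 s3 s3^-1.
The presented braid s3 s2^-1 s2^-1 s2^-1 s1^-1 s1^-1 s1^-1 s2^-1 s2^-1 s3 s3^-1 on 4 strands reduces by inverse Markov moves (closure unchanged at each step):
  Deconjugate: the word is γ·β·γ⁻¹ with γ = s3 (prefix) and γ⁻¹ = s3^-1 (suffix); strip both.
  Destabilize: the word has the form β·s3 where s3 occurs only as the final letter (β ∈ B_3); drop it and the last strand → 3 strands.
Reduced to β = s2^-1 s2^-1 s2^-1 s1^-1 s1^-1 s1^-1 s2^-1 s2^-1 on 3 strands, 8 crossings.
Compute on β:
Braid: s2^-1 s2^-1 s2^-1 s1^-1 s1^-1 s1^-1 s2^-1 s2^-1 on 3 strands, 8 crossings.
Writhe w = (#positive) - (#negative) = 0 - 8 = -8.
Enumerate smoothing states for the bracket polynomial. There are 2^8 = 256 states.
For each crossing: s=0 is the vertical smoothing, s=1 horizontal. Crossing k contributes A^(sign_k * (1 - 2*s_k)); loop factor d = -A^2 - A^-2.
Tabulate the states by total A-exponent and number of loops L (A-exp: L × count):
  A^8: L=7 ×1
  A^6: L=6 ×8
  A^4: L=5 ×28
  A^2: L=4 ×55, L=6 ×1
  A^0: L=3 ×65, L=5 ×5
  A^-2: L=2 ×45, L=4 ×11
  A^-4: L=1 ×15, L=3 ×13
  A^-6: L=2 ×8
  A^-8: L=3 ×1
Each group contributes A^e * Σ count * d^(L-1):
Powers of d = -A^2 - A^-2: d^2 = A^4 + 2 + A^-4; d^3 = -A^6 - 3*A^2 - 3*A^-2 - A^-6; d^4 = A^8 + 4*A^4 + 6 + 4*A^-4 + A^-8; d^5 = -A^10 - 5*A^6 - 10*A^2 - 10*A^-2 - 5*A^-6 - A^-10; d^6 = A^12 + 6*A^8 + 15*A^4 + 20 + 15*A^-4 + 6*A^-8 + A^-12.
  A^8 * (d^6) = A^20 + 6*A^16 + 15*A^12 + 20*A^8 + 15*A^4 + 6 + A^-4
  A^6 * (8*d^5) = -8*A^16 - 40*A^12 - 80*A^8 - 80*A^4 - 40 - 8*A^-4
  A^4 * (28*d^4) = 28*A^12 + 112*A^8 + 168*A^4 + 112 + 28*A^-4
  A^2 * (55*d^3 + d^5) = -A^12 - 60*A^8 - 175*A^4 - 175 - 60*A^-4 - A^-8
  A^0 * (65*d^2 + 5*d^4) = 5*A^8 + 85*A^4 + 160 + 85*A^-4 + 5*A^-8
  A^-2 * (45*d + 11*d^3) = -11*A^4 - 78 - 78*A^-4 - 11*A^-8
  A^-4 * (15 + 13*d^2) = 13 + 41*A^-4 + 13*A^-8
  A^-6 * (8*d) = -8*A^-4 - 8*A^-8
  A^-8 * (d^2) = A^-4 + 2*A^-8 + A^-12
Summing the groups: <K> = A^20 - 2*A^16 + 2*A^12 - 3*A^8 + 2*A^4 - 2 + 2*A^-4 + A^-12
Normalise by the writhe: (-A^3)^(-w) = (-A^3)^(8) = A^24, so f(A) = A^24 * <K> = A^44 - 2*A^40 + 2*A^36 - 3*A^32 + 2*A^28 - 2*A^24 + 2*A^20 + A^12.
Substitute A = t^(-1/4), i.e. A^e → t^(-e/4): V(t) = t^-3 + 2*t^-5 - 2*t^-6 + 2*t^-7 - 3*t^-8 + 2*t^-9 - 2*t^-10 + t^-11

Answer: t^-3 + 2*t^-5 - 2*t^-6 + 2*t^-7 - 3*t^-8 + 2*t^-9 - 2*t^-10 + t^-11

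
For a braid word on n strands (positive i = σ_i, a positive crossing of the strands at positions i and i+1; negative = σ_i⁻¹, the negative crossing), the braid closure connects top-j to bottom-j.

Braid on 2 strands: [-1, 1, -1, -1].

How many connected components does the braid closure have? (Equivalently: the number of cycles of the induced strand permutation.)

Track the strand permutation on 2 strands, starting from identity.
  step 1: s1^-1 swaps positions 1,2 -> [2 1]
  step 2: s1 swaps positions 1,2 -> [1 2]
  step 3: s1^-1 swaps positions 1,2 -> [2 1]
  step 4: s1^-1 swaps positions 1,2 -> [1 2]
Final permutation (position -> original strand): [1 2]
Closure components = cycle count of this permutation = 2.

Answer: 2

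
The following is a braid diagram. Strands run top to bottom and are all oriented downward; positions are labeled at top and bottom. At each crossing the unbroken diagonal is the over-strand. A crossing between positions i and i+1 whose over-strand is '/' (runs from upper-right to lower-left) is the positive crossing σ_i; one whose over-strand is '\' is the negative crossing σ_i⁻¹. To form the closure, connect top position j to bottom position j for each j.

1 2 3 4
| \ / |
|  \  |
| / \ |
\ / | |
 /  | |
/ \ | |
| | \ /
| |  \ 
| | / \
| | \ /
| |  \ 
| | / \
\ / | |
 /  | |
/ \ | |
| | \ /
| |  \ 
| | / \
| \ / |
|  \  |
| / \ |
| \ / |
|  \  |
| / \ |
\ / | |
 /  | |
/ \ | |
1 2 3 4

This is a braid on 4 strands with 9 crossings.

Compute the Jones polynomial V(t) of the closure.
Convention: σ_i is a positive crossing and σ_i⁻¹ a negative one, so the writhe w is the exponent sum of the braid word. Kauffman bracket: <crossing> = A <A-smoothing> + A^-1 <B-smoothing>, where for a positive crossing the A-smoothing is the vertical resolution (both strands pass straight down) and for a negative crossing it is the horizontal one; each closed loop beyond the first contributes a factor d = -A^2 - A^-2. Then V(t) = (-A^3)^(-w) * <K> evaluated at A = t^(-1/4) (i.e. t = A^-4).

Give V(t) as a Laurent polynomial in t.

-t^2 + 2*t - 3 + 6*t^-1 - 6*t^-2 + 7*t^-3 - 6*t^-4 + 4*t^-5 - 3*t^-6 + t^-7

Derivation:
Reading the diagram top to bottom ('/'-over between positions i,i+1 = s_i, '\'-over = s_i^-1): braid word = s2^-1 s1 s3^-1 s3^-1 s1 s3^-1 s2^-1 s2^-1 s1.
Braid: s2^-1 s1 s3^-1 s3^-1 s1 s3^-1 s2^-1 s2^-1 s1 on 4 strands, 9 crossings.
Writhe w = (#positive) - (#negative) = 3 - 6 = -3.
State-sum expansion of <K>. There are 2^9 = 512 states.
Each crossing splits two ways (0=vertical, 1=horizontal). The state's weight is A^(#A-smoothings - #B-smoothings) * d^(loops - 1).
Tabulate the states by total A-exponent and number of loops L (A-exp: L × count):
  A^9: L=6 ×1
  A^7: L=5 ×9
  A^5: L=4 ×35, L=6 ×1
  A^3: L=3 ×73, L=5 ×11
  A^1: L=2 ×81, L=4 ×44, L=6 ×1
  A^-1: L=1 ×39, L=3 ×77, L=5 ×10
  A^-3: L=2 ×55, L=4 ×28, L=6 ×1
  A^-5: L=3 ×32, L=5 ×4
  A^-7: L=4 ×9
  A^-9: L=5 ×1
Each group contributes A^e * Σ count * d^(L-1):
Powers of d = -A^2 - A^-2: d^2 = A^4 + 2 + A^-4; d^3 = -A^6 - 3*A^2 - 3*A^-2 - A^-6; d^4 = A^8 + 4*A^4 + 6 + 4*A^-4 + A^-8; d^5 = -A^10 - 5*A^6 - 10*A^2 - 10*A^-2 - 5*A^-6 - A^-10.
  A^9 * (d^5) = -A^19 - 5*A^15 - 10*A^11 - 10*A^7 - 5*A^3 - A^-1
  A^7 * (9*d^4) = 9*A^15 + 36*A^11 + 54*A^7 + 36*A^3 + 9*A^-1
  A^5 * (35*d^3 + d^5) = -A^15 - 40*A^11 - 115*A^7 - 115*A^3 - 40*A^-1 - A^-5
  A^3 * (73*d^2 + 11*d^4) = 11*A^11 + 117*A^7 + 212*A^3 + 117*A^-1 + 11*A^-5
  A^1 * (81*d + 44*d^3 + d^5) = -A^11 - 49*A^7 - 223*A^3 - 223*A^-1 - 49*A^-5 - A^-9
  A^-1 * (39 + 77*d^2 + 10*d^4) = 10*A^7 + 117*A^3 + 253*A^-1 + 117*A^-5 + 10*A^-9
  A^-3 * (55*d + 28*d^3 + d^5) = -A^7 - 33*A^3 - 149*A^-1 - 149*A^-5 - 33*A^-9 - A^-13
  A^-5 * (32*d^2 + 4*d^4) = 4*A^3 + 48*A^-1 + 88*A^-5 + 48*A^-9 + 4*A^-13
  A^-7 * (9*d^3) = -9*A^-1 - 27*A^-5 - 27*A^-9 - 9*A^-13
  A^-9 * (d^4) = A^-1 + 4*A^-5 + 6*A^-9 + 4*A^-13 + A^-17
Summing the groups: <K> = -A^19 + 3*A^15 - 4*A^11 + 6*A^7 - 7*A^3 + 6*A^-1 - 6*A^-5 + 3*A^-9 - 2*A^-13 + A^-17
Normalise by the writhe: (-A^3)^(-w) = (-A^3)^(3) = -A^9, so f(A) = -A^9 * <K> = A^28 - 3*A^24 + 4*A^20 - 6*A^16 + 7*A^12 - 6*A^8 + 6*A^4 - 3 + 2*A^-4 - A^-8.
Substitute A = t^(-1/4), i.e. A^e → t^(-e/4): V(t) = -t^2 + 2*t - 3 + 6*t^-1 - 6*t^-2 + 7*t^-3 - 6*t^-4 + 4*t^-5 - 3*t^-6 + t^-7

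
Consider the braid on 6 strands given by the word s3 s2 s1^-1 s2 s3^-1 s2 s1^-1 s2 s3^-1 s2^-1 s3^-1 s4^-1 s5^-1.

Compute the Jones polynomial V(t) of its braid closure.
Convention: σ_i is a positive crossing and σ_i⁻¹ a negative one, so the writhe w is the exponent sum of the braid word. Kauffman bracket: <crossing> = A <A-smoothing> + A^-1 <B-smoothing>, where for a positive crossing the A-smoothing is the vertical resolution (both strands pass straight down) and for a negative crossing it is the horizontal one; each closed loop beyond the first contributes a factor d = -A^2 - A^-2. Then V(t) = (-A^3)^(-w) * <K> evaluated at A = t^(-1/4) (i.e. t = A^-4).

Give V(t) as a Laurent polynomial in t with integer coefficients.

The presented braid s3 s2 s1^-1 s2 s3^-1 s2 s1^-1 s2 s3^-1 s2^-1 s3^-1 s4^-1 s5^-1 on 6 strands reduces by inverse Markov moves (closure unchanged at each step):
  Destabilize: the word has the form β·s5^-1 where s5^-1 occurs only as the final letter (β ∈ B_5); drop it and the last strand → 5 strands.
  Destabilize: the word has the form β·s4^-1 where s4^-1 occurs only as the final letter (β ∈ B_4); drop it and the last strand → 4 strands.
  Deconjugate: the word is γ·β·γ⁻¹ with γ = s3 s2 (prefix) and γ⁻¹ = s2^-1 s3^-1 (suffix); strip both.
Reduced to β = s1^-1 s2 s3^-1 s2 s1^-1 s2 s3^-1 on 4 strands, 7 crossings.
Compute on β:
Braid: s1^-1 s2 s3^-1 s2 s1^-1 s2 s3^-1 on 4 strands, 7 crossings.
Writhe w = (#positive) - (#negative) = 3 - 4 = -1.
Computing the Kauffman bracket via state sum. There are 2^7 = 128 states.
Each crossing splits two ways (0=vertical, 1=horizontal). The state's weight is A^(#A-smoothings - #B-smoothings) * d^(loops - 1).
Tabulate the states by total A-exponent and number of loops L (A-exp: L × count):
  A^7: L=4 ×1
  A^5: L=3 ×7
  A^3: L=2 ×19, L=4 ×2
  A^1: L=1 ×21, L=3 ×14
  A^-1: L=2 ×32, L=4 ×3
  A^-3: L=3 ×21
  A^-5: L=4 ×7
  A^-7: L=5 ×1
Each group contributes A^e * Σ count * d^(L-1):
Powers of d = -A^2 - A^-2: d^2 = A^4 + 2 + A^-4; d^3 = -A^6 - 3*A^2 - 3*A^-2 - A^-6; d^4 = A^8 + 4*A^4 + 6 + 4*A^-4 + A^-8.
  A^7 * (d^3) = -A^13 - 3*A^9 - 3*A^5 - A
  A^5 * (7*d^2) = 7*A^9 + 14*A^5 + 7*A
  A^3 * (19*d + 2*d^3) = -2*A^9 - 25*A^5 - 25*A - 2*A^-3
  A^1 * (21 + 14*d^2) = 14*A^5 + 49*A + 14*A^-3
  A^-1 * (32*d + 3*d^3) = -3*A^5 - 41*A - 41*A^-3 - 3*A^-7
  A^-3 * (21*d^2) = 21*A + 42*A^-3 + 21*A^-7
  A^-5 * (7*d^3) = -7*A - 21*A^-3 - 21*A^-7 - 7*A^-11
  A^-7 * (d^4) = A + 4*A^-3 + 6*A^-7 + 4*A^-11 + A^-15
Summing the groups: <K> = -A^13 + 2*A^9 - 3*A^5 + 4*A - 4*A^-3 + 3*A^-7 - 3*A^-11 + A^-15
Normalise by the writhe: (-A^3)^(-w) = (-A^3)^(1) = -A^3, so f(A) = -A^3 * <K> = A^16 - 2*A^12 + 3*A^8 - 4*A^4 + 4 - 3*A^-4 + 3*A^-8 - A^-12.
Substitute A = t^(-1/4), i.e. A^e → t^(-e/4): V(t) = -t^3 + 3*t^2 - 3*t + 4 - 4*t^-1 + 3*t^-2 - 2*t^-3 + t^-4

Answer: -t^3 + 3*t^2 - 3*t + 4 - 4*t^-1 + 3*t^-2 - 2*t^-3 + t^-4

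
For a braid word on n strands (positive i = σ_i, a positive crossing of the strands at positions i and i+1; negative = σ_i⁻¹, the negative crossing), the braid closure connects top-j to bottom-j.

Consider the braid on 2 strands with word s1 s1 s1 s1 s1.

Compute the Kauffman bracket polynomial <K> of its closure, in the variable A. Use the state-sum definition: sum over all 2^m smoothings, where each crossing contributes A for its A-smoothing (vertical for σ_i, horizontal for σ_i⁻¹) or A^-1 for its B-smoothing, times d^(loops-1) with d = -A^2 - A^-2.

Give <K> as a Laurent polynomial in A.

Braid: s1 s1 s1 s1 s1 on 2 strands, 5 crossings.
Writhe w = (#positive) - (#negative) = 5 - 0 = 5.
Computing the Kauffman bracket via state sum. There are 2^5 = 32 states.
Each crossing splits two ways (0=vertical, 1=horizontal). The state's weight is A^(#A-smoothings - #B-smoothings) * d^(loops - 1).
  state 00000: A-exp=+5, loops=2, term = A^5 * d^1
  state 00001: A-exp=+3, loops=1, term = A^3 * d^0
  state 00010: A-exp=+3, loops=1, term = A^3 * d^0
  state 00011: A-exp=+1, loops=2, term = A^1 * d^1
  state 00100: A-exp=+3, loops=1, term = A^3 * d^0
  state 00101: A-exp=+1, loops=2, term = A^1 * d^1
  state 00110: A-exp=+1, loops=2, term = A^1 * d^1
  state 00111: A-exp=-1, loops=3, term = A^-1 * d^2
  state 01000: A-exp=+3, loops=1, term = A^3 * d^0
  state 01001: A-exp=+1, loops=2, term = A^1 * d^1
  state 01010: A-exp=+1, loops=2, term = A^1 * d^1
  state 01011: A-exp=-1, loops=3, term = A^-1 * d^2
  state 01100: A-exp=+1, loops=2, term = A^1 * d^1
  state 01101: A-exp=-1, loops=3, term = A^-1 * d^2
  state 01110: A-exp=-1, loops=3, term = A^-1 * d^2
  state 01111: A-exp=-3, loops=4, term = A^-3 * d^3
  state 10000: A-exp=+3, loops=1, term = A^3 * d^0
  state 10001: A-exp=+1, loops=2, term = A^1 * d^1
  state 10010: A-exp=+1, loops=2, term = A^1 * d^1
  state 10011: A-exp=-1, loops=3, term = A^-1 * d^2
  state 10100: A-exp=+1, loops=2, term = A^1 * d^1
  state 10101: A-exp=-1, loops=3, term = A^-1 * d^2
  state 10110: A-exp=-1, loops=3, term = A^-1 * d^2
  state 10111: A-exp=-3, loops=4, term = A^-3 * d^3
  state 11000: A-exp=+1, loops=2, term = A^1 * d^1
  state 11001: A-exp=-1, loops=3, term = A^-1 * d^2
  state 11010: A-exp=-1, loops=3, term = A^-1 * d^2
  state 11011: A-exp=-3, loops=4, term = A^-3 * d^3
  state 11100: A-exp=-1, loops=3, term = A^-1 * d^2
  state 11101: A-exp=-3, loops=4, term = A^-3 * d^3
  state 11110: A-exp=-3, loops=4, term = A^-3 * d^3
  state 11111: A-exp=-5, loops=5, term = A^-5 * d^4
Collect the terms by A-exponent (count of states per loop number):
Powers of d = -A^2 - A^-2: d^2 = A^4 + 2 + A^-4; d^3 = -A^6 - 3*A^2 - 3*A^-2 - A^-6; d^4 = A^8 + 4*A^4 + 6 + 4*A^-4 + A^-8.
  A^5 * (d) = -A^7 - A^3
  A^3 * (5) = 5*A^3
  A^1 * (10*d) = -10*A^3 - 10*A^-1
  A^-1 * (10*d^2) = 10*A^3 + 20*A^-1 + 10*A^-5
  A^-3 * (5*d^3) = -5*A^3 - 15*A^-1 - 15*A^-5 - 5*A^-9
  A^-5 * (d^4) = A^3 + 4*A^-1 + 6*A^-5 + 4*A^-9 + A^-13
Summing the groups: <K> = -A^7 - A^-1 + A^-5 - A^-9 + A^-13

Answer: -A^7 - A^-1 + A^-5 - A^-9 + A^-13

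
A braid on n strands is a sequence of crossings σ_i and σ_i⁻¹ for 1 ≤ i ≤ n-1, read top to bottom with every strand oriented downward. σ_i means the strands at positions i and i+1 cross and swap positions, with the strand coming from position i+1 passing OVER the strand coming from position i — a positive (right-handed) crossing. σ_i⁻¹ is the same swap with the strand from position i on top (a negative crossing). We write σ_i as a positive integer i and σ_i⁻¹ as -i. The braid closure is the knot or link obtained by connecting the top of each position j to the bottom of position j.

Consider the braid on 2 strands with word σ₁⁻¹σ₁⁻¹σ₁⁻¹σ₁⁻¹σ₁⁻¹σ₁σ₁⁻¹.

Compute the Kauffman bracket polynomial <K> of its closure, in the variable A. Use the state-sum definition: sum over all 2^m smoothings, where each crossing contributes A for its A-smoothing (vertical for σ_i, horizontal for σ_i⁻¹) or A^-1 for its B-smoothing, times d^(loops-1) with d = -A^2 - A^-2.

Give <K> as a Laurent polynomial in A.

A^13 - A^9 + A^5 - A - A^-7

Derivation:
First cancel adjacent σ_i σ_i⁻¹ pairs (Reidemeister II — same braid, same closure): s1^-1 s1^-1 s1^-1 s1^-1 s1^-1 s1 s1^-1 → s1^-1 s1^-1 s1^-1 s1^-1 s1^-1.
Braid: s1^-1 s1^-1 s1^-1 s1^-1 s1^-1 on 2 strands, 5 crossings.
Writhe w = (#positive) - (#negative) = 0 - 5 = -5.
State-sum expansion of <K>. There are 2^5 = 32 states.
Each crossing splits two ways (0=vertical, 1=horizontal). The state's weight is A^(#A-smoothings - #B-smoothings) * d^(loops - 1).
  state 00000: A-exp=-5, loops=2, term = A^-5 * d^1
  state 00001: A-exp=-3, loops=1, term = A^-3 * d^0
  state 00010: A-exp=-3, loops=1, term = A^-3 * d^0
  state 00011: A-exp=-1, loops=2, term = A^-1 * d^1
  state 00100: A-exp=-3, loops=1, term = A^-3 * d^0
  state 00101: A-exp=-1, loops=2, term = A^-1 * d^1
  state 00110: A-exp=-1, loops=2, term = A^-1 * d^1
  state 00111: A-exp=+1, loops=3, term = A^1 * d^2
  state 01000: A-exp=-3, loops=1, term = A^-3 * d^0
  state 01001: A-exp=-1, loops=2, term = A^-1 * d^1
  state 01010: A-exp=-1, loops=2, term = A^-1 * d^1
  state 01011: A-exp=+1, loops=3, term = A^1 * d^2
  state 01100: A-exp=-1, loops=2, term = A^-1 * d^1
  state 01101: A-exp=+1, loops=3, term = A^1 * d^2
  state 01110: A-exp=+1, loops=3, term = A^1 * d^2
  state 01111: A-exp=+3, loops=4, term = A^3 * d^3
  state 10000: A-exp=-3, loops=1, term = A^-3 * d^0
  state 10001: A-exp=-1, loops=2, term = A^-1 * d^1
  state 10010: A-exp=-1, loops=2, term = A^-1 * d^1
  state 10011: A-exp=+1, loops=3, term = A^1 * d^2
  state 10100: A-exp=-1, loops=2, term = A^-1 * d^1
  state 10101: A-exp=+1, loops=3, term = A^1 * d^2
  state 10110: A-exp=+1, loops=3, term = A^1 * d^2
  state 10111: A-exp=+3, loops=4, term = A^3 * d^3
  state 11000: A-exp=-1, loops=2, term = A^-1 * d^1
  state 11001: A-exp=+1, loops=3, term = A^1 * d^2
  state 11010: A-exp=+1, loops=3, term = A^1 * d^2
  state 11011: A-exp=+3, loops=4, term = A^3 * d^3
  state 11100: A-exp=+1, loops=3, term = A^1 * d^2
  state 11101: A-exp=+3, loops=4, term = A^3 * d^3
  state 11110: A-exp=+3, loops=4, term = A^3 * d^3
  state 11111: A-exp=+5, loops=5, term = A^5 * d^4
Collect the terms by A-exponent (count of states per loop number):
Powers of d = -A^2 - A^-2: d^2 = A^4 + 2 + A^-4; d^3 = -A^6 - 3*A^2 - 3*A^-2 - A^-6; d^4 = A^8 + 4*A^4 + 6 + 4*A^-4 + A^-8.
  A^5 * (d^4) = A^13 + 4*A^9 + 6*A^5 + 4*A + A^-3
  A^3 * (5*d^3) = -5*A^9 - 15*A^5 - 15*A - 5*A^-3
  A^1 * (10*d^2) = 10*A^5 + 20*A + 10*A^-3
  A^-1 * (10*d) = -10*A - 10*A^-3
  A^-3 * (5) = 5*A^-3
  A^-5 * (d) = -A^-3 - A^-7
Summing the groups: <K> = A^13 - A^9 + A^5 - A - A^-7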